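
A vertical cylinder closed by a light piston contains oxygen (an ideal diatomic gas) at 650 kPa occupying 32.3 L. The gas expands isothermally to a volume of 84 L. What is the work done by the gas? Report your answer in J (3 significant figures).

Isothermal: W = nRT ln(V₂/V₁) = P₁V₁ ln(V₂/V₁).
P₁V₁ = (650 kPa)(32.3 L) = 20995 J.
W = 20995 × ln(84/32.3) = 20995 × 0.9557
W_by_gas = 20066 J.

W ≈ 20100 J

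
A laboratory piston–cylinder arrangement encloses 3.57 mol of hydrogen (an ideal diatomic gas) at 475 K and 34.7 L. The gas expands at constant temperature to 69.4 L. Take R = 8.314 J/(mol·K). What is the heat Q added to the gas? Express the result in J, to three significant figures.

Q ≈ 9770 J

Isothermal ⇒ ΔU = 0, so Q = W = nRT ln(V₂/V₁).
Q = (3.57)(8.314)(475) ln(69.4/34.7) = 14098 × 0.6931 = 9772 J.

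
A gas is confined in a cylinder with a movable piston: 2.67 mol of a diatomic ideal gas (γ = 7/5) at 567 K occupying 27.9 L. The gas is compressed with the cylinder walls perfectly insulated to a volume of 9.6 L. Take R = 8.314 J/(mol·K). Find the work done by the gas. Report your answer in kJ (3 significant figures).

Adiabatic: TV^(γ−1) = const with γ = 7/5.
T₂ = T₁ (V₁/V₂)^(γ−1) = 567 × (27.9/9.6)^0.4 = 567 × 1.532 = 868.8 K.
W_by = nCᵥ(T₁ − T₂) = (2.67)(20.79)(567 − 868.8) = -16748 J.

W ≈ -16.7 kJ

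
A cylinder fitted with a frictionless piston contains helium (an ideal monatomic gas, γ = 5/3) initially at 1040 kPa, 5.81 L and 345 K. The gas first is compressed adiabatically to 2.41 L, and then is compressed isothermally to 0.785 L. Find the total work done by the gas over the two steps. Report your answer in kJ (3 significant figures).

W_total ≈ -19.4 kJ

Step 1 (adiabatic): W = (P₁V₁ − P₂V₂)/(γ−1) = (6042 − 10864)/0.667 = -7232 J.
After step 1: P = 4508 kPa, V = 2.41 L, T = 620.3 K.
Step 2 (isothermal): W = P₁V₁ ln(V₂/V₁) = (10864) ln(0.785/2.41) = -12186 J.
W_total = -7232 − 12186 = -19418 J.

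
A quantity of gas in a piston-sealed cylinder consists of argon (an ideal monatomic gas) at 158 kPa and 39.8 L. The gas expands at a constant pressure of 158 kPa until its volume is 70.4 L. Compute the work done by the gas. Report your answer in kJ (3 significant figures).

W ≈ 4.83 kJ

Isobaric: W = P ΔV.
W = (158 kPa)(70.4 − 39.8 L) = (158)(30.6) = 4835 J.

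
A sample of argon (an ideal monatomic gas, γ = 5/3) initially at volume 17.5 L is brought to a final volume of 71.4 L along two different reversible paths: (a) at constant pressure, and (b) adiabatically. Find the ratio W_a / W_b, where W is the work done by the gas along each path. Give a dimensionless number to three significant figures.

Path (a) isobaric: W = P₁(V₂ − V₁) → W_a/(P₁V₁) = 3.08.
Path (b) adiabatic: W = P₁V₁(1 − (V₁/V₂)^(γ−1))/(γ−1) → W_b/(P₁V₁) = 0.9125.
W_a / W_b = 3.08 / 0.9125 = 3.375.

W_a / W_b ≈ 3.38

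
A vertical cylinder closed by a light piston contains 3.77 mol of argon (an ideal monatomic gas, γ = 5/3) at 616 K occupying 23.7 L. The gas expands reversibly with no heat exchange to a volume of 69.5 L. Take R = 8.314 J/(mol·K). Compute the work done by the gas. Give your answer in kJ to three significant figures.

W ≈ 14.8 kJ

Adiabatic: TV^(γ−1) = const with γ = 5/3.
T₂ = T₁ (V₁/V₂)^(γ−1) = 616 × (23.7/69.5)^0.667 = 616 × 0.4881 = 300.7 K.
W_by = nCᵥ(T₁ − T₂) = (3.77)(12.47)(616 − 300.7) = 14825 J.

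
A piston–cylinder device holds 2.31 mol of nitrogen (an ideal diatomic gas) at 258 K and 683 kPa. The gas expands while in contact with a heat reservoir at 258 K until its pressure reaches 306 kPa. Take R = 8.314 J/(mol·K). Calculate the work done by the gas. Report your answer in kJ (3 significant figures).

W ≈ 3.98 kJ

Isothermal process: W = nRT ln(V₂/V₁) = nRT ln(P₁/P₂).
W = (2.31)(8.314)(258) × ln(683/306)
  = 4955 × ln(2.232) = 4955 × 0.8029
W_by_gas = 3978 J.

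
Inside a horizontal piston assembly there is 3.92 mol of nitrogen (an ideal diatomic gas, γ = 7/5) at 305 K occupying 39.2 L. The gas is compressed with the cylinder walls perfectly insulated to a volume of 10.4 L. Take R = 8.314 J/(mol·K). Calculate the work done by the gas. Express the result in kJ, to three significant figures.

W ≈ -17.4 kJ

Adiabatic: TV^(γ−1) = const with γ = 7/5.
T₂ = T₁ (V₁/V₂)^(γ−1) = 305 × (39.2/10.4)^0.4 = 305 × 1.7 = 518.6 K.
W_by = nCᵥ(T₁ − T₂) = (3.92)(20.79)(305 − 518.6) = -17400 J.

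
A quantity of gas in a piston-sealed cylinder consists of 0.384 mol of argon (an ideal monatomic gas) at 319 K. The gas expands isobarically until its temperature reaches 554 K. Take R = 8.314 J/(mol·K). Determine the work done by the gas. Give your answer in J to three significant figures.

W ≈ 750 J

Isobaric: W = P ΔV = nR ΔT.
W = (0.384)(8.314)(554 − 319) = 750.3 J.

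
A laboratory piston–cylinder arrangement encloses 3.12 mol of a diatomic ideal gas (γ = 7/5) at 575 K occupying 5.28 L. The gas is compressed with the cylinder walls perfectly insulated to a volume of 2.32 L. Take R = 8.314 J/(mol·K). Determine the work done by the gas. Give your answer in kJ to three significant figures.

Adiabatic: TV^(γ−1) = const with γ = 7/5.
T₂ = T₁ (V₁/V₂)^(γ−1) = 575 × (5.28/2.32)^0.4 = 575 × 1.389 = 799 K.
W_by = nCᵥ(T₁ − T₂) = (3.12)(20.79)(575 − 799) = -14524 J.

W ≈ -14.5 kJ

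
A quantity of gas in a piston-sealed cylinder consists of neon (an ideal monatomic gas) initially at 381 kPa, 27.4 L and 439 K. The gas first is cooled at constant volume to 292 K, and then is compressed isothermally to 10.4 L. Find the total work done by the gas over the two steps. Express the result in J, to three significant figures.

Step 1 (isochoric): W = 0 (constant volume).
After step 1: P = 253.4 kPa (V unchanged).
Step 2 (isothermal): W = P₁V₁ ln(V₂/V₁) = (6944) ln(10.4/27.4) = -6727 J.
W_total = 0 − 6727 = -6727 J.

W_total ≈ -6730 J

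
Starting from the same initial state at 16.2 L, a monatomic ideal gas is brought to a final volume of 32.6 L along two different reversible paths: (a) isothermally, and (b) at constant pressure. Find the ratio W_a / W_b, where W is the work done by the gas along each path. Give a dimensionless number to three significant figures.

W_a / W_b ≈ 0.691

Path (a) isothermal: W = P₁V₁ ln(V₂/V₁) → W_a/(P₁V₁) = 0.6993.
Path (b) isobaric: W = P₁(V₂ − V₁) → W_b/(P₁V₁) = 1.012.
W_a / W_b = 0.6993 / 1.012 = 0.6908.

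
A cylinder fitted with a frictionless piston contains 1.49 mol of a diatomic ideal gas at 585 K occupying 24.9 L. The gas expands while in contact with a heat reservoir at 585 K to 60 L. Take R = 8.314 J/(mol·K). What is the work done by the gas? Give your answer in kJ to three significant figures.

W ≈ 6.37 kJ

Isothermal: W = nRT ln(V₂/V₁).
W = (1.49)(8.314)(585) × ln(60/24.9)
  = 7247 × 0.8795
W_by_gas = 6373 J.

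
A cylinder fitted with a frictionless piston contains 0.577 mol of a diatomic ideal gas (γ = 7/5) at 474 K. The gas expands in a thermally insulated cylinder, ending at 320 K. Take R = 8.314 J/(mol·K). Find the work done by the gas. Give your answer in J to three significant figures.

Adiabatic ⇒ Q = 0, so W_by = −ΔU = nCᵥ(T₁ − T₂).
Cᵥ = 5R/2 = 20.79 J/(mol·K).
W = (0.577)(20.79)(474 − 320) = 1847 J.

W ≈ 1850 J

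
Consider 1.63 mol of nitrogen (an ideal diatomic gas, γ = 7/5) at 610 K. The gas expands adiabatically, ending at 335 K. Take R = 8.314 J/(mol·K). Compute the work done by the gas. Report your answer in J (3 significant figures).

W ≈ 9320 J

Adiabatic ⇒ Q = 0, so W_by = −ΔU = nCᵥ(T₁ − T₂).
Cᵥ = 5R/2 = 20.79 J/(mol·K).
W = (1.63)(20.79)(610 − 335) = 9317 J.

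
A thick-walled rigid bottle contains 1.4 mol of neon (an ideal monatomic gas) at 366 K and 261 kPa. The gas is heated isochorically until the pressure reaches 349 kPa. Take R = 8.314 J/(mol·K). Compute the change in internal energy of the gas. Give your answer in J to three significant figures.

Constant volume ⇒ W = 0, so Q = ΔU = nCᵥΔT with Cᵥ = 3R/2 = 12.47 J/(mol·K).
At constant V, T₂/T₁ = P₂/P₁ ⇒ ΔT = T₁(P₂/P₁ − 1) = 366·(349/261 − 1) = 123.4 K.
ΔU = (1.4)(12.47)(123.4) = 2155 J.

ΔU ≈ 2150 J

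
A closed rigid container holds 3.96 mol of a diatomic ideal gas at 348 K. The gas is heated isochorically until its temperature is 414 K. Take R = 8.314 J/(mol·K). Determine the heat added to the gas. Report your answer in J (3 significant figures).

Constant volume ⇒ W = 0, so Q = ΔU = nCᵥΔT with Cᵥ = 5R/2 = 20.79 J/(mol·K).
ΔU = (3.96)(20.79)(414 − 348) = 5432 J.

Q ≈ 5430 J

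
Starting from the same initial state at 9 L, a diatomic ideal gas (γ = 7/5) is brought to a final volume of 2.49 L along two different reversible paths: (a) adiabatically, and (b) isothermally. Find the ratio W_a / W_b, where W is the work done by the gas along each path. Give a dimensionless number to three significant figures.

W_a / W_b ≈ 1.31

Path (a) adiabatic: W = P₁V₁(1 − (V₁/V₂)^(γ−1))/(γ−1) → W_a/(P₁V₁) = -1.68.
Path (b) isothermal: W = P₁V₁ ln(V₂/V₁) → W_b/(P₁V₁) = -1.285.
W_a / W_b = -1.68 / -1.285 = 1.307.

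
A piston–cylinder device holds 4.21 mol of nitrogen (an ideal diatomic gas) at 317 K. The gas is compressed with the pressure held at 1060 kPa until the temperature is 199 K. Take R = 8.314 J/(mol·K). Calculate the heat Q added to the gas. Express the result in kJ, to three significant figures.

Isobaric: W = nRΔT = (4.21)(8.314)(-118) = -4130 J.
ΔU = nCᵥΔT with Cᵥ = 5R/2: ΔU = (4.21)(20.79)(-118) = -10326 J.
Q = ΔU + W = -10326 − 4130 = -14456 J.

Q ≈ -14.5 kJ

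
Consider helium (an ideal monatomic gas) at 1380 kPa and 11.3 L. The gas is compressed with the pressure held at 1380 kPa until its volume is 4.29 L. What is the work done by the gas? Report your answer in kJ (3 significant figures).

W ≈ -9.67 kJ

Isobaric: W = P ΔV.
W = (1380 kPa)(4.29 − 11.3 L) = (1380)(-7.01) = -9674 J.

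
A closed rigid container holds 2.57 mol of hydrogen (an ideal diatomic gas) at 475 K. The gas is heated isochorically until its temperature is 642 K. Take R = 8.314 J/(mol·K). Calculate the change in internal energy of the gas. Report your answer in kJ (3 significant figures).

ΔU ≈ 8.92 kJ

Constant volume ⇒ W = 0, so Q = ΔU = nCᵥΔT with Cᵥ = 5R/2 = 20.79 J/(mol·K).
ΔU = (2.57)(20.79)(642 − 475) = 8921 J.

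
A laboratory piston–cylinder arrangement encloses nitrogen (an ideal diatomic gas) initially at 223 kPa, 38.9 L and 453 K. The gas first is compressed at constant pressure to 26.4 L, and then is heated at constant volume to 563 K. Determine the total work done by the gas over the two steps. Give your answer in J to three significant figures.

Step 1 (isobaric): W = PΔV = (223 kPa)(26.4 − 38.9 L) = -2788 J.
Step 2 (isochoric): W = 0 (constant volume).
W_total = -2788 + 0 = -2788 J.

W_total ≈ -2790 J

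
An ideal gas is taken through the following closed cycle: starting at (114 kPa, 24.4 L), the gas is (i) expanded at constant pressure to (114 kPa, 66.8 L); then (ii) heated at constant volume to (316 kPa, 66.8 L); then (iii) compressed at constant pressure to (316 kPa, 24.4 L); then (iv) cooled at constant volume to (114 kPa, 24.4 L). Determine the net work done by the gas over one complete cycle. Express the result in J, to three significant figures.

W_net ≈ -8560 J

Constant-volume legs do no work.
W(i) = (114)(66.8 − 24.4) = 4834 J; W(iii) = (316)(24.4 − 66.8) = -13398 J.
W_net = 4834 − 13398 = -8565 J (the counter-clockwise enclosed area).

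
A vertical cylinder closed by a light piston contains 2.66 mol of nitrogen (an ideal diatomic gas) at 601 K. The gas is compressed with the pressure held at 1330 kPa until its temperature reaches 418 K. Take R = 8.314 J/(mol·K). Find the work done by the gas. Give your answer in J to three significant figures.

Isobaric: W = P ΔV = nR ΔT.
W = (2.66)(8.314)(418 − 601) = -4047 J.

W ≈ -4050 J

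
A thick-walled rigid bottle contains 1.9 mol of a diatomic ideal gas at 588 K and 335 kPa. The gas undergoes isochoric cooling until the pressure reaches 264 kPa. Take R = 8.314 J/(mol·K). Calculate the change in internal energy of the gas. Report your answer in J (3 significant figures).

Constant volume ⇒ W = 0, so Q = ΔU = nCᵥΔT with Cᵥ = 5R/2 = 20.79 J/(mol·K).
At constant V, T₂/T₁ = P₂/P₁ ⇒ ΔT = T₁(P₂/P₁ − 1) = 588·(264/335 − 1) = -124.6 K.
ΔU = (1.9)(20.79)(-124.6) = -4921 J.

ΔU ≈ -4920 J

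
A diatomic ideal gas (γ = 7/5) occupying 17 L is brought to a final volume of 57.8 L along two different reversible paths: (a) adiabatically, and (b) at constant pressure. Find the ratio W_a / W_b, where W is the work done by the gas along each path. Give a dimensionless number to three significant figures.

Path (a) adiabatic: W = P₁V₁(1 − (V₁/V₂)^(γ−1))/(γ−1) → W_a/(P₁V₁) = 0.9677.
Path (b) isobaric: W = P₁(V₂ − V₁) → W_b/(P₁V₁) = 2.4.
W_a / W_b = 0.9677 / 2.4 = 0.4032.

W_a / W_b ≈ 0.403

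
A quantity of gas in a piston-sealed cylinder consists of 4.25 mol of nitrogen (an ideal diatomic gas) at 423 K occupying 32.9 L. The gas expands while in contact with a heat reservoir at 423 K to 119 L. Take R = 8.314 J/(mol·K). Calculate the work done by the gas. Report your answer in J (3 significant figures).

Isothermal: W = nRT ln(V₂/V₁).
W = (4.25)(8.314)(423) × ln(119/32.9)
  = 14946 × 1.286
W_by_gas = 19216 J.

W ≈ 19200 J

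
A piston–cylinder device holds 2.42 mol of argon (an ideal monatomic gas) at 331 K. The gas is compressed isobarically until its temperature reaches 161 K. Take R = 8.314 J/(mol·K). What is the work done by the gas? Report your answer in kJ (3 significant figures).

Isobaric: W = P ΔV = nR ΔT.
W = (2.42)(8.314)(161 − 331) = -3420 J.

W ≈ -3.42 kJ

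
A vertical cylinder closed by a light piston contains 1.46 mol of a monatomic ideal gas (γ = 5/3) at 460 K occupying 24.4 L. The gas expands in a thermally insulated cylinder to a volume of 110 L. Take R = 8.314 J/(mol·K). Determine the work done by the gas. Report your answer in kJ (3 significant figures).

Adiabatic: TV^(γ−1) = const with γ = 5/3.
T₂ = T₁ (V₁/V₂)^(γ−1) = 460 × (24.4/110)^0.667 = 460 × 0.3664 = 168.6 K.
W_by = nCᵥ(T₁ − T₂) = (1.46)(12.47)(460 − 168.6) = 5306 J.

W ≈ 5.31 kJ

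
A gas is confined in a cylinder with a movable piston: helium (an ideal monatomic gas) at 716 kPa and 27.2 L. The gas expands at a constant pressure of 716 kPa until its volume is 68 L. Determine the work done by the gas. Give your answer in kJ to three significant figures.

W ≈ 29.2 kJ

Isobaric: W = P ΔV.
W = (716 kPa)(68 − 27.2 L) = (716)(40.8) = 29213 J.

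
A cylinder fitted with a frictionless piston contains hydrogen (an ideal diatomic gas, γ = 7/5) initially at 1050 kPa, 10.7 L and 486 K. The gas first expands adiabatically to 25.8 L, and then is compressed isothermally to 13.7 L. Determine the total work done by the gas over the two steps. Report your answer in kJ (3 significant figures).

W_total ≈ 3.33 kJ

Step 1 (adiabatic): W = (P₁V₁ − P₂V₂)/(γ−1) = (11235 − 7901)/0.4 = 8335 J.
After step 1: P = 306.2 kPa, V = 25.8 L, T = 341.8 K.
Step 2 (isothermal): W = P₁V₁ ln(V₂/V₁) = (7901) ln(13.7/25.8) = -5001 J.
W_total = 8335 − 5001 = 3334 J.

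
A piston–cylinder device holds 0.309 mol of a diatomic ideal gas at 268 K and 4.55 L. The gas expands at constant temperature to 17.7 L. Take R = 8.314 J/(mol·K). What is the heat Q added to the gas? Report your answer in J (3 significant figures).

Q ≈ 935 J

Isothermal ⇒ ΔU = 0, so Q = W = nRT ln(V₂/V₁).
Q = (0.309)(8.314)(268) ln(17.7/4.55) = 688.5 × 1.358 = 935.3 J.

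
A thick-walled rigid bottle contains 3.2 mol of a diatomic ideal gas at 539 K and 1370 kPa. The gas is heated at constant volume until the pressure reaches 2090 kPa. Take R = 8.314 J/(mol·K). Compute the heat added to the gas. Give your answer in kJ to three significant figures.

Q ≈ 18.8 kJ

Constant volume ⇒ W = 0, so Q = ΔU = nCᵥΔT with Cᵥ = 5R/2 = 20.79 J/(mol·K).
At constant V, T₂/T₁ = P₂/P₁ ⇒ ΔT = T₁(P₂/P₁ − 1) = 539·(2090/1370 − 1) = 283.3 K.
ΔU = (3.2)(20.79)(283.3) = 18841 J.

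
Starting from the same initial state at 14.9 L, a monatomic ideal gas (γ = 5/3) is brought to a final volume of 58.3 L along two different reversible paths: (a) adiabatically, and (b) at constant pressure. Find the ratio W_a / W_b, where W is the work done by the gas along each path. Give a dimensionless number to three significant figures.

W_a / W_b ≈ 0.308

Path (a) adiabatic: W = P₁V₁(1 − (V₁/V₂)^(γ−1))/(γ−1) → W_a/(P₁V₁) = 0.8959.
Path (b) isobaric: W = P₁(V₂ − V₁) → W_b/(P₁V₁) = 2.913.
W_a / W_b = 0.8959 / 2.913 = 0.3076.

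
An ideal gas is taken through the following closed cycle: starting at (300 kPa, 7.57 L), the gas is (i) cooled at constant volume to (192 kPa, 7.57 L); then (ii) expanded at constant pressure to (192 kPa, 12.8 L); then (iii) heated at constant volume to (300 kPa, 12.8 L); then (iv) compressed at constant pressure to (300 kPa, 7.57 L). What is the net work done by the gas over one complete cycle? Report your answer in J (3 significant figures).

W_net ≈ -565 J

Constant-volume legs do no work.
W(ii) = (192)(12.8 − 7.57) = 1004 J; W(iv) = (300)(7.57 − 12.8) = -1569 J.
W_net = 1004 − 1569 = -564.8 J (the counter-clockwise enclosed area).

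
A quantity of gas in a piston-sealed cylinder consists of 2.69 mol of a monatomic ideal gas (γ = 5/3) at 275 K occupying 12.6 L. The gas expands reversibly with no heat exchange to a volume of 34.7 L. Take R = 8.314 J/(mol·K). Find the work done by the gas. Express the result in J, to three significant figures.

W ≈ 4530 J

Adiabatic: TV^(γ−1) = const with γ = 5/3.
T₂ = T₁ (V₁/V₂)^(γ−1) = 275 × (12.6/34.7)^0.667 = 275 × 0.509 = 140 K.
W_by = nCᵥ(T₁ − T₂) = (2.69)(12.47)(275 − 140) = 4530 J.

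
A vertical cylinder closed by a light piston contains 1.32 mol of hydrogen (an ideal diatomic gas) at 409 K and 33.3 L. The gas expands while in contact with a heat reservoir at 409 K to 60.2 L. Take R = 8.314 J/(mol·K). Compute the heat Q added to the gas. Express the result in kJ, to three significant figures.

Isothermal ⇒ ΔU = 0, so Q = W = nRT ln(V₂/V₁).
Q = (1.32)(8.314)(409) ln(60.2/33.3) = 4489 × 0.5921 = 2658 J.

Q ≈ 2.66 kJ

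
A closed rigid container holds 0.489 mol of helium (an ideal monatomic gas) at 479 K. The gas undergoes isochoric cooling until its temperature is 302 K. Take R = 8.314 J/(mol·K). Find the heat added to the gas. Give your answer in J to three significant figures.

Constant volume ⇒ W = 0, so Q = ΔU = nCᵥΔT with Cᵥ = 3R/2 = 12.47 J/(mol·K).
ΔU = (0.489)(12.47)(302 − 479) = -1079 J.

Q ≈ -1080 J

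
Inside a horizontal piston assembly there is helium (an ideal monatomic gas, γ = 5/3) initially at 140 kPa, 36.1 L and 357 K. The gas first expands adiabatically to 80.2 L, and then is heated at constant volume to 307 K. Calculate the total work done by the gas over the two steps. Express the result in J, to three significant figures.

W_total ≈ 3130 J

Step 1 (adiabatic): W = (P₁V₁ − P₂V₂)/(γ−1) = (5054 − 2968)/0.667 = 3128 J.
Step 2 (isochoric): W = 0 (constant volume).
W_total = 3128 + 0 = 3128 J.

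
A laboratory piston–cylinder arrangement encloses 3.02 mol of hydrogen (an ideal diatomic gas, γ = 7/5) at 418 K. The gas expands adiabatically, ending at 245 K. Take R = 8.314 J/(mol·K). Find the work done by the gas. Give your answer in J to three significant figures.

Adiabatic ⇒ Q = 0, so W_by = −ΔU = nCᵥ(T₁ − T₂).
Cᵥ = 5R/2 = 20.79 J/(mol·K).
W = (3.02)(20.79)(418 − 245) = 10859 J.

W ≈ 10900 J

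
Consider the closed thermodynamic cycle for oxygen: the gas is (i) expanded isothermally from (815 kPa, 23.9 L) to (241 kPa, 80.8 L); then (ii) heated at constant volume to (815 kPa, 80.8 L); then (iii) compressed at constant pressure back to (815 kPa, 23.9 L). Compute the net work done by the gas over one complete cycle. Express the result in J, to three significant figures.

Leg (i): W = PᵢVᵢ ln(V_f/Vᵢ) = (19478) ln(80.8/23.9) = 23727 J.
Leg (ii): W = 0.
Leg (iii): W = PΔV = (815)(23.9 − 80.8) = -46374 J.
W_net = 23727 − 46374 = -22647 J.

W_net ≈ -22600 J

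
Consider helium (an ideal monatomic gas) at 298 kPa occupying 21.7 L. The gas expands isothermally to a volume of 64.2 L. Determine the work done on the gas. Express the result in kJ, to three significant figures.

Isothermal: W = nRT ln(V₂/V₁) = P₁V₁ ln(V₂/V₁).
P₁V₁ = (298 kPa)(21.7 L) = 6467 J.
W = 6467 × ln(64.2/21.7) = 6467 × 1.085
W_by_gas = 7014 J; work on gas = −W_by = -7014 J.

W ≈ -7.01 kJ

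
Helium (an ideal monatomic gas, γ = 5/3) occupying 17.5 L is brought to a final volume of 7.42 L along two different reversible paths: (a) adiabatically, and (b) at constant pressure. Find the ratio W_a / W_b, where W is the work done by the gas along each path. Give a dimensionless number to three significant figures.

Path (a) adiabatic: W = P₁V₁(1 − (V₁/V₂)^(γ−1))/(γ−1) → W_a/(P₁V₁) = -1.158.
Path (b) isobaric: W = P₁(V₂ − V₁) → W_b/(P₁V₁) = -0.576.
W_a / W_b = -1.158 / -0.576 = 2.01.

W_a / W_b ≈ 2.01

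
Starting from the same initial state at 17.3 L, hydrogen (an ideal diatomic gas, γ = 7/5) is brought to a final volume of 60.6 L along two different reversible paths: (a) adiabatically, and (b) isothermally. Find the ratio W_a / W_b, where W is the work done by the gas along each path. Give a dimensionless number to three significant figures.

W_a / W_b ≈ 0.786

Path (a) adiabatic: W = P₁V₁(1 − (V₁/V₂)^(γ−1))/(γ−1) → W_a/(P₁V₁) = 0.9858.
Path (b) isothermal: W = P₁V₁ ln(V₂/V₁) → W_b/(P₁V₁) = 1.254.
W_a / W_b = 0.9858 / 1.254 = 0.7864.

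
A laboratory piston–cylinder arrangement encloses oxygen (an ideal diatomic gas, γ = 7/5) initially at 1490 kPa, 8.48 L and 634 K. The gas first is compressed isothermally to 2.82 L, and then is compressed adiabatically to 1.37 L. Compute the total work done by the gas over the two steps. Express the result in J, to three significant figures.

W_total ≈ -24500 J

Step 1 (isothermal): W = P₁V₁ ln(V₂/V₁) = (12635) ln(2.82/8.48) = -13911 J.
After step 1: P = 4481 kPa, V = 2.82 L, T = 634 K.
Step 2 (adiabatic): W = (P₁V₁ − P₂V₂)/(γ−1) = (12635 − 16865)/0.4 = -10575 J.
W_total = -13911 − 10575 = -24486 J.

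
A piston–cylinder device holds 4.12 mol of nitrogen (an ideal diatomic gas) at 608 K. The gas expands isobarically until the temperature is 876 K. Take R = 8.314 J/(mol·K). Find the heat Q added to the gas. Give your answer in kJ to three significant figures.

Isobaric: W = nRΔT = (4.12)(8.314)(268) = 9180 J.
ΔU = nCᵥΔT with Cᵥ = 5R/2: ΔU = (4.12)(20.79)(268) = 22950 J.
Q = ΔU + W = 22950 + 9180 = 32130 J.

Q ≈ 32.1 kJ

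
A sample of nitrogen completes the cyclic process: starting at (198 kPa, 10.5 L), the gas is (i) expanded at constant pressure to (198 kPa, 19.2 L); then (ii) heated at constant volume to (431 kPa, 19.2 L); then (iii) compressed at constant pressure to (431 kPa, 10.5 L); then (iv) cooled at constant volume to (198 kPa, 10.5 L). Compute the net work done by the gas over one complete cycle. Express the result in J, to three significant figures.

Constant-volume legs do no work.
W(i) = (198)(19.2 − 10.5) = 1723 J; W(iii) = (431)(10.5 − 19.2) = -3750 J.
W_net = 1723 − 3750 = -2027 J (the counter-clockwise enclosed area).

W_net ≈ -2030 J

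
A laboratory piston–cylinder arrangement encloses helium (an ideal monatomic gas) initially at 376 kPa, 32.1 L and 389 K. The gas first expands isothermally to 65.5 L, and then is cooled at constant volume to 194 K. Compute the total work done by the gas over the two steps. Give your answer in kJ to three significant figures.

W_total ≈ 8.61 kJ

Step 1 (isothermal): W = P₁V₁ ln(V₂/V₁) = (12070) ln(65.5/32.1) = 8608 J.
Step 2 (isochoric): W = 0 (constant volume).
W_total = 8608 + 0 = 8608 J.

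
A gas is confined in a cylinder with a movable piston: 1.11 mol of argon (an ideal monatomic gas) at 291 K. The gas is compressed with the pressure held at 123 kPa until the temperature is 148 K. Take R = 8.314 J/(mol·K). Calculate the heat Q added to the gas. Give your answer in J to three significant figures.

Isobaric: W = nRΔT = (1.11)(8.314)(-143) = -1320 J.
ΔU = nCᵥΔT with Cᵥ = 3R/2: ΔU = (1.11)(12.47)(-143) = -1980 J.
Q = ΔU + W = -1980 − 1320 = -3299 J.

Q ≈ -3300 J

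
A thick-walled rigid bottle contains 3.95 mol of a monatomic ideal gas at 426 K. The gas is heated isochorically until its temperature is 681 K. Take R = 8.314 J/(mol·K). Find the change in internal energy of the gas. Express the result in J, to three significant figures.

Constant volume ⇒ W = 0, so Q = ΔU = nCᵥΔT with Cᵥ = 3R/2 = 12.47 J/(mol·K).
ΔU = (3.95)(12.47)(681 − 426) = 12561 J.

ΔU ≈ 12600 J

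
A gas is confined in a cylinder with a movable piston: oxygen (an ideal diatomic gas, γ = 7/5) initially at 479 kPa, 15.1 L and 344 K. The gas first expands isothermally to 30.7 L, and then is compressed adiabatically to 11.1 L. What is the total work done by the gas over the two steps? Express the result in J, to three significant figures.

Step 1 (isothermal): W = P₁V₁ ln(V₂/V₁) = (7233) ln(30.7/15.1) = 5132 J.
After step 1: P = 235.6 kPa, V = 30.7 L, T = 344 K.
Step 2 (adiabatic): W = (P₁V₁ − P₂V₂)/(γ−1) = (7233 − 10865)/0.4 = -9081 J.
W_total = 5132 − 9081 = -3949 J.

W_total ≈ -3950 J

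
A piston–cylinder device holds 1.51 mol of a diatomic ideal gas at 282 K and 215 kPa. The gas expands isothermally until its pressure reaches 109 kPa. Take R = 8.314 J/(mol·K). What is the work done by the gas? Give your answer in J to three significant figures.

W ≈ 2400 J

Isothermal process: W = nRT ln(V₂/V₁) = nRT ln(P₁/P₂).
W = (1.51)(8.314)(282) × ln(215/109)
  = 3540 × ln(1.972) = 3540 × 0.6793
W_by_gas = 2405 J.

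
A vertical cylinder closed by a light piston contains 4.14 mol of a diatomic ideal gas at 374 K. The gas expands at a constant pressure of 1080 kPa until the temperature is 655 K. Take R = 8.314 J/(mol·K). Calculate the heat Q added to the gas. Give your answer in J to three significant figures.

Q ≈ 33900 J

Isobaric: W = nRΔT = (4.14)(8.314)(281) = 9672 J.
ΔU = nCᵥΔT with Cᵥ = 5R/2: ΔU = (4.14)(20.79)(281) = 24180 J.
Q = ΔU + W = 24180 + 9672 = 33852 J.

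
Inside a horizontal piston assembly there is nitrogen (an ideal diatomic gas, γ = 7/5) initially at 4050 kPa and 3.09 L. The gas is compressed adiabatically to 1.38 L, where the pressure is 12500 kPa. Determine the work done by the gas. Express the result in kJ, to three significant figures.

Adiabatic: W = (P₁V₁ − P₂V₂)/(γ − 1) with γ = 7/5.
P₁V₁ = 12514 J, P₂V₂ = 17250 J.
W = (12514 − 17250) / 0.4 = -11839 J.

W ≈ -11.8 kJ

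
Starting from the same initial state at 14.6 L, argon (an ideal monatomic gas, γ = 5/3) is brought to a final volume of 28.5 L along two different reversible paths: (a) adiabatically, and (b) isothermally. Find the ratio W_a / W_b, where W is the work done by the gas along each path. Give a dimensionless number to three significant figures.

W_a / W_b ≈ 0.807

Path (a) adiabatic: W = P₁V₁(1 − (V₁/V₂)^(γ−1))/(γ−1) → W_a/(P₁V₁) = 0.5396.
Path (b) isothermal: W = P₁V₁ ln(V₂/V₁) → W_b/(P₁V₁) = 0.6689.
W_a / W_b = 0.5396 / 0.6689 = 0.8068.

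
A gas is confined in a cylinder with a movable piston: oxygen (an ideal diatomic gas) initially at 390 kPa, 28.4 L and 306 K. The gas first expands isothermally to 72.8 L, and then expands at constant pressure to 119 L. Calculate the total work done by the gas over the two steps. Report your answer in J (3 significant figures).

Step 1 (isothermal): W = P₁V₁ ln(V₂/V₁) = (11076) ln(72.8/28.4) = 10426 J.
After step 1: P = 152.1 kPa, V = 72.8 L, T = 306 K.
Step 2 (isobaric): W = PΔV = (152.1 kPa)(119 − 72.8 L) = 7029 J.
W_total = 10426 + 7029 = 17455 J.

W_total ≈ 17500 J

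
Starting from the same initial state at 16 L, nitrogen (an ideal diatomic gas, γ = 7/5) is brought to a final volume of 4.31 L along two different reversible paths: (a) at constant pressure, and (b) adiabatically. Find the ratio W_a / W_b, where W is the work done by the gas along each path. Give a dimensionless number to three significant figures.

W_a / W_b ≈ 0.424

Path (a) isobaric: W = P₁(V₂ − V₁) → W_a/(P₁V₁) = -0.7306.
Path (b) adiabatic: W = P₁V₁(1 − (V₁/V₂)^(γ−1))/(γ−1) → W_b/(P₁V₁) = -1.725.
W_a / W_b = -0.7306 / -1.725 = 0.4236.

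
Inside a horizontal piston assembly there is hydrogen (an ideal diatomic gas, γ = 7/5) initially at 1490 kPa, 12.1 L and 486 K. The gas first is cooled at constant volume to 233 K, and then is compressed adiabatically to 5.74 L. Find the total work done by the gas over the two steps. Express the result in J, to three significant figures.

W_total ≈ -7510 J

Step 1 (isochoric): W = 0 (constant volume).
After step 1: P = 714.3 kPa (V unchanged).
Step 2 (adiabatic): W = (P₁V₁ − P₂V₂)/(γ−1) = (8644 − 11648)/0.4 = -7510 J.
W_total = 0 − 7510 = -7510 J.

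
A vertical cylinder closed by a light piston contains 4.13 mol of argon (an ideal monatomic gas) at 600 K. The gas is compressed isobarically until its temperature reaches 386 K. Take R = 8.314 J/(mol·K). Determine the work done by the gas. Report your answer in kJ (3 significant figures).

W ≈ -7.35 kJ

Isobaric: W = P ΔV = nR ΔT.
W = (4.13)(8.314)(386 − 600) = -7348 J.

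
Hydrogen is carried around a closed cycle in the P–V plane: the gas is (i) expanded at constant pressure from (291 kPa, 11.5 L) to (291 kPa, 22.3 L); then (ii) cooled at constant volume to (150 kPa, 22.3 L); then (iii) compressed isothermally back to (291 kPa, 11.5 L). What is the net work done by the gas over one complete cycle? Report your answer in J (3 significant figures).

Leg (i): W = PΔV = (291)(22.3 − 11.5) = 3143 J.
Leg (ii): W = 0.
Leg (iii): W = PᵢVᵢ ln(V_f/Vᵢ) = (3345) ln(11.5/22.3) = -2215 J.
W_net = 3143 − 2215 = 927.6 J.

W_net ≈ 928 J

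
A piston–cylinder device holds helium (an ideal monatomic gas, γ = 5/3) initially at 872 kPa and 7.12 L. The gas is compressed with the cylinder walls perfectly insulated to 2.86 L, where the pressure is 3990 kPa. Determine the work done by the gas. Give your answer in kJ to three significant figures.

W ≈ -7.80 kJ

Adiabatic: W = (P₁V₁ − P₂V₂)/(γ − 1) with γ = 5/3.
P₁V₁ = 6209 J, P₂V₂ = 11411 J.
W = (6209 − 11411) / 0.6667 = -7804 J.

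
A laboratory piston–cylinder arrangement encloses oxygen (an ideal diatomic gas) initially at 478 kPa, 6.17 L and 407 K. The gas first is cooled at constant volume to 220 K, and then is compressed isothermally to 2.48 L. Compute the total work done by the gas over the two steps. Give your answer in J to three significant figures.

Step 1 (isochoric): W = 0 (constant volume).
After step 1: P = 258.4 kPa (V unchanged).
Step 2 (isothermal): W = P₁V₁ ln(V₂/V₁) = (1594) ln(2.48/6.17) = -1453 J.
W_total = 0 − 1453 = -1453 J.

W_total ≈ -1450 J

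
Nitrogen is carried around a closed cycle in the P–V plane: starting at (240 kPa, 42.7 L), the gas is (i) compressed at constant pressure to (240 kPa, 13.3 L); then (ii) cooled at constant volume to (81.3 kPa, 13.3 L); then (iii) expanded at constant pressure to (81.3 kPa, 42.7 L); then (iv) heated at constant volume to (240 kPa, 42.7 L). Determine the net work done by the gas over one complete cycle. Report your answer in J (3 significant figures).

W_net ≈ -4670 J

Constant-volume legs do no work.
W(i) = (240)(13.3 − 42.7) = -7056 J; W(iii) = (81.3)(42.7 − 13.3) = 2390 J.
W_net = -7056 + 2390 = -4666 J (the counter-clockwise enclosed area).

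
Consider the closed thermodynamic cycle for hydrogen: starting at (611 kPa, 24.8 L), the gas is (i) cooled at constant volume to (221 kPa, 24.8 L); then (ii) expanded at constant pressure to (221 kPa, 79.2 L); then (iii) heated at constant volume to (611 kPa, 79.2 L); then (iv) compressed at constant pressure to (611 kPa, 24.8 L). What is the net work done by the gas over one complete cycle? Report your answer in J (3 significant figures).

W_net ≈ -21200 J

Constant-volume legs do no work.
W(ii) = (221)(79.2 − 24.8) = 12022 J; W(iv) = (611)(24.8 − 79.2) = -33238 J.
W_net = 12022 − 33238 = -21216 J (the counter-clockwise enclosed area).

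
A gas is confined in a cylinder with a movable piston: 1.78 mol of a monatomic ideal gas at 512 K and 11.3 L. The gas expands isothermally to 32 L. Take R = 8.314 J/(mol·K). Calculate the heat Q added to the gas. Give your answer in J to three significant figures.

Q ≈ 7890 J

Isothermal ⇒ ΔU = 0, so Q = W = nRT ln(V₂/V₁).
Q = (1.78)(8.314)(512) ln(32/11.3) = 7577 × 1.041 = 7887 J.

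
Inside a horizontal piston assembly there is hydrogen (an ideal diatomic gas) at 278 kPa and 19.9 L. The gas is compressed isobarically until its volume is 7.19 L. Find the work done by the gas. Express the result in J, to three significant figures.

Isobaric: W = P ΔV.
W = (278 kPa)(7.19 − 19.9 L) = (278)(-12.71) = -3533 J.

W ≈ -3530 J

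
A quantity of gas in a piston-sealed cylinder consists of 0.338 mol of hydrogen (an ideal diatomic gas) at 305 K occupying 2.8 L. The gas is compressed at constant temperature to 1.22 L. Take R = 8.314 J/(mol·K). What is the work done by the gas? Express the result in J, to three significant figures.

W ≈ -712 J

Isothermal: W = nRT ln(V₂/V₁).
W = (0.338)(8.314)(305) × ln(1.22/2.8)
  = 857.1 × -0.8308
W_by_gas = -712 J.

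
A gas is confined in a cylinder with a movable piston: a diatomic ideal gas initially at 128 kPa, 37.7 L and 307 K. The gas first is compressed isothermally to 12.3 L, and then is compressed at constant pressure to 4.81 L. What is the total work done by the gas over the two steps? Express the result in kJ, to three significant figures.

Step 1 (isothermal): W = P₁V₁ ln(V₂/V₁) = (4826) ln(12.3/37.7) = -5405 J.
After step 1: P = 392.3 kPa, V = 12.3 L, T = 307 K.
Step 2 (isobaric): W = PΔV = (392.3 kPa)(4.81 − 12.3 L) = -2939 J.
W_total = -5405 − 2939 = -8343 J.

W_total ≈ -8.34 kJ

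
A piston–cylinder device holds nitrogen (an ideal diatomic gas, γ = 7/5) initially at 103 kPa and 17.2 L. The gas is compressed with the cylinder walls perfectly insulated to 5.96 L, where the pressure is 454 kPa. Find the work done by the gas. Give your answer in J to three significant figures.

Adiabatic: W = (P₁V₁ − P₂V₂)/(γ − 1) with γ = 7/5.
P₁V₁ = 1772 J, P₂V₂ = 2706 J.
W = (1772 − 2706) / 0.4 = -2336 J.

W ≈ -2340 J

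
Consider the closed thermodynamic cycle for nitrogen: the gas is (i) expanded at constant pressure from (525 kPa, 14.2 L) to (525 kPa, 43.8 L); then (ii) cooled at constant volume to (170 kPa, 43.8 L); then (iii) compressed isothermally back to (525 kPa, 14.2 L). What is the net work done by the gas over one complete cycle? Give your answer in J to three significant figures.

W_net ≈ 7150 J

Leg (i): W = PΔV = (525)(43.8 − 14.2) = 15540 J.
Leg (ii): W = 0.
Leg (iii): W = PᵢVᵢ ln(V_f/Vᵢ) = (7446) ln(14.2/43.8) = -8387 J.
W_net = 15540 − 8387 = 7153 J.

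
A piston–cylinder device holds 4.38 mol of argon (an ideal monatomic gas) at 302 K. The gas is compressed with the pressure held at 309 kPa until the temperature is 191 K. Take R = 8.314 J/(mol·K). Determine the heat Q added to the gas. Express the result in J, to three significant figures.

Q ≈ -10100 J

Isobaric: W = nRΔT = (4.38)(8.314)(-111) = -4042 J.
ΔU = nCᵥΔT with Cᵥ = 3R/2: ΔU = (4.38)(12.47)(-111) = -6063 J.
Q = ΔU + W = -6063 − 4042 = -10105 J.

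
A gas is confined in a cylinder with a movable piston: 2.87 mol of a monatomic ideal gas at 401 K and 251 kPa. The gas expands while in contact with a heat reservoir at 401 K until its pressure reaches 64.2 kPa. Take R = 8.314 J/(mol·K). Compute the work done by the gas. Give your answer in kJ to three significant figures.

W ≈ 13.0 kJ

Isothermal process: W = nRT ln(V₂/V₁) = nRT ln(P₁/P₂).
W = (2.87)(8.314)(401) × ln(251/64.2)
  = 9568 × ln(3.91) = 9568 × 1.363
W_by_gas = 13046 J.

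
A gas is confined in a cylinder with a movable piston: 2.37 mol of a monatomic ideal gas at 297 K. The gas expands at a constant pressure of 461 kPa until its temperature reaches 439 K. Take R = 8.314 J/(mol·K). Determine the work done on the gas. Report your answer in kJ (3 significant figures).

Isobaric: W = P ΔV = nR ΔT.
W = (2.37)(8.314)(439 − 297) = 2798 J.
Work on gas = −W_by = -2798 J.

W ≈ -2.80 kJ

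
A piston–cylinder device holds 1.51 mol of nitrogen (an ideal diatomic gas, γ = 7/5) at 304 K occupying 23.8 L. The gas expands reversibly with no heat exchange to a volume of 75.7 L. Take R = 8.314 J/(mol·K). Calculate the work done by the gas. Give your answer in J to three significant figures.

W ≈ 3540 J

Adiabatic: TV^(γ−1) = const with γ = 7/5.
T₂ = T₁ (V₁/V₂)^(γ−1) = 304 × (23.8/75.7)^0.4 = 304 × 0.6295 = 191.4 K.
W_by = nCᵥ(T₁ − T₂) = (1.51)(20.79)(304 − 191.4) = 3535 J.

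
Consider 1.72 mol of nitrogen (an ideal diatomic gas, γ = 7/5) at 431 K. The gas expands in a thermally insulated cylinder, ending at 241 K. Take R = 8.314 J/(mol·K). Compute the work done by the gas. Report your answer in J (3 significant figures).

Adiabatic ⇒ Q = 0, so W_by = −ΔU = nCᵥ(T₁ − T₂).
Cᵥ = 5R/2 = 20.79 J/(mol·K).
W = (1.72)(20.79)(431 − 241) = 6793 J.

W ≈ 6790 J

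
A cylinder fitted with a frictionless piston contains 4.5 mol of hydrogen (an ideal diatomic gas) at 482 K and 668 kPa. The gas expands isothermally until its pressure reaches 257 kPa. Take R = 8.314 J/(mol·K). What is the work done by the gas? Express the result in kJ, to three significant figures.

Isothermal process: W = nRT ln(V₂/V₁) = nRT ln(P₁/P₂).
W = (4.5)(8.314)(482) × ln(668/257)
  = 18033 × ln(2.599) = 18033 × 0.9552
W_by_gas = 17225 J.

W ≈ 17.2 kJ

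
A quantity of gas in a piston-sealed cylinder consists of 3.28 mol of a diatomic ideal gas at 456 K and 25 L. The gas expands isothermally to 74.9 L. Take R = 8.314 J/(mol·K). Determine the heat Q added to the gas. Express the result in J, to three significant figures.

Isothermal ⇒ ΔU = 0, so Q = W = nRT ln(V₂/V₁).
Q = (3.28)(8.314)(456) ln(74.9/25) = 12435 × 1.097 = 13645 J.

Q ≈ 13600 J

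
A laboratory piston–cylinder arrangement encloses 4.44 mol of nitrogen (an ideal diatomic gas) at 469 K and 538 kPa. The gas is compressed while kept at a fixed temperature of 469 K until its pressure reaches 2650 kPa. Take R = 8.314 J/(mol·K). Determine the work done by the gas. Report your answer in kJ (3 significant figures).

Isothermal process: W = nRT ln(V₂/V₁) = nRT ln(P₁/P₂).
W = (4.44)(8.314)(469) × ln(538/2650)
  = 17313 × ln(0.203) = 17313 × -1.594
W_by_gas = -27604 J.

W ≈ -27.6 kJ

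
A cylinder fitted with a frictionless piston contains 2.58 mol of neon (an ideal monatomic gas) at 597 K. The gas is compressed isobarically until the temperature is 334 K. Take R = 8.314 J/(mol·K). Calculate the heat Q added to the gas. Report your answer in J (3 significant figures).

Isobaric: W = nRΔT = (2.58)(8.314)(-263) = -5641 J.
ΔU = nCᵥΔT with Cᵥ = 3R/2: ΔU = (2.58)(12.47)(-263) = -8462 J.
Q = ΔU + W = -8462 − 5641 = -14103 J.

Q ≈ -14100 J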